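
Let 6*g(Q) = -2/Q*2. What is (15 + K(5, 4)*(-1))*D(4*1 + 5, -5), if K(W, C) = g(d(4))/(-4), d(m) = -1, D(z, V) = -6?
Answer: -91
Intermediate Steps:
g(Q) = -2/(3*Q) (g(Q) = (-2/Q*2)/6 = (-4/Q)/6 = -2/(3*Q))
K(W, C) = -⅙ (K(W, C) = -⅔/(-1)/(-4) = -⅔*(-1)*(-¼) = (⅔)*(-¼) = -⅙)
(15 + K(5, 4)*(-1))*D(4*1 + 5, -5) = (15 - ⅙*(-1))*(-6) = (15 + ⅙)*(-6) = (91/6)*(-6) = -91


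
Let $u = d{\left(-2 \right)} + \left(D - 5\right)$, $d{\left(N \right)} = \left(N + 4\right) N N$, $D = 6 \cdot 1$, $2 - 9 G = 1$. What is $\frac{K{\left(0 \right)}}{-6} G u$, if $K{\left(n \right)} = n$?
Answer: $0$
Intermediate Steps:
$G = \frac{1}{9}$ ($G = \frac{2}{9} - \frac{1}{9} = \frac{1}{9} \approx 0.11111$)
$D = 6$
$d{\left(N \right)} = N^{2} \left(4 + N\right)$ ($d{\left(N \right)} = \left(4 + N\right) N N = N \left(4 + N\right) N = N^{2} \left(4 + N\right)$)
$u = 9$ ($u = \left(-2\right)^{2} \left(4 - 2\right) + \left(6 - 5\right) = 4 \cdot 2 + \left(6 - 5\right) = 8 + 1 = 9$)
$\frac{K{\left(0 \right)}}{-6} G u = \frac{0}{-6} \cdot \frac{1}{9} \cdot 9 = 0 \left(- \frac{1}{6}\right) \frac{1}{9} \cdot 9 = 0 \cdot \frac{1}{9} \cdot 9 = 0 \cdot 9 = 0$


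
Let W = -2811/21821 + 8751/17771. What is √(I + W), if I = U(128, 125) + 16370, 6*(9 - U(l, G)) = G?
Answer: √88556371861813771070454/2326685946 ≈ 127.90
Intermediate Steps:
W = 141001290/387780991 (W = -2811*1/21821 + 8751*(1/17771) = -2811/21821 + 8751/17771 = 141001290/387780991 ≈ 0.36361)
U(l, G) = 9 - G/6
I = 98149/6 (I = (9 - ⅙*125) + 16370 = (9 - 125/6) + 16370 = -71/6 + 16370 = 98149/6 ≈ 16358.)
√(I + W) = √(98149/6 + 141001290/387780991) = √(38061162493399/2326685946) = √88556371861813771070454/2326685946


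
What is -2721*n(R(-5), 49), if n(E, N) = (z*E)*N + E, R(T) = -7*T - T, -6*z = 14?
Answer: 12335200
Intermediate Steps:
z = -7/3 (z = -⅙*14 = -7/3 ≈ -2.3333)
R(T) = -8*T
n(E, N) = E - 7*E*N/3 (n(E, N) = (-7*E/3)*N + E = -7*E*N/3 + E = E - 7*E*N/3)
-2721*n(R(-5), 49) = -907*(-8*(-5))*(3 - 7*49) = -907*40*(3 - 343) = -907*40*(-340) = -2721*(-13600/3) = 12335200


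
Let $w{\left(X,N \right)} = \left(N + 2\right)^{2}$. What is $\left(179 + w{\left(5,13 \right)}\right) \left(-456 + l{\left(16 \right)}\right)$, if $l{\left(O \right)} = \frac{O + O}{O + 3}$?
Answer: $- \frac{3487328}{19} \approx -1.8354 \cdot 10^{5}$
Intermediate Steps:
$w{\left(X,N \right)} = \left(2 + N\right)^{2}$
$l{\left(O \right)} = \frac{2 O}{3 + O}$
$\left(179 + w{\left(5,13 \right)}\right) \left(-456 + l{\left(16 \right)}\right) = \left(179 + \left(2 + 13\right)^{2}\right) \left(-456 + 2 \cdot 16 \frac{1}{3 + 16}\right) = \left(179 + 15^{2}\right) \left(-456 + 2 \cdot 16 \cdot \frac{1}{19}\right) = \left(179 + 225\right) \left(-456 + 2 \cdot 16 \cdot \frac{1}{19}\right) = 404 \left(-456 + \frac{32}{19}\right) = 404 \left(- \frac{8632}{19}\right) = - \frac{3487328}{19}$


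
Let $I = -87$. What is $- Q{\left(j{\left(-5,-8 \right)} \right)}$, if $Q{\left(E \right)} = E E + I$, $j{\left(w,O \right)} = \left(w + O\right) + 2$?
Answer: $-34$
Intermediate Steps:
$j{\left(w,O \right)} = 2 + O + w$ ($j{\left(w,O \right)} = \left(O + w\right) + 2 = 2 + O + w$)
$Q{\left(E \right)} = -87 + E^{2}$ ($Q{\left(E \right)} = E E - 87 = E^{2} - 87 = -87 + E^{2}$)
$- Q{\left(j{\left(-5,-8 \right)} \right)} = - (-87 + \left(2 - 8 - 5\right)^{2}) = - (-87 + \left(-11\right)^{2}) = - (-87 + 121) = \left(-1\right) 34 = -34$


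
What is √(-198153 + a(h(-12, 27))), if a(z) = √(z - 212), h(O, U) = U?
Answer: √(-198153 + I*√185) ≈ 0.015 + 445.14*I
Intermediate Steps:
a(z) = √(-212 + z)
√(-198153 + a(h(-12, 27))) = √(-198153 + √(-212 + 27)) = √(-198153 + √(-185)) = √(-198153 + I*√185)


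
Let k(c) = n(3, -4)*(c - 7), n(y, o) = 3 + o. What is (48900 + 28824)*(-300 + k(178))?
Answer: -36608004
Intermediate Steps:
k(c) = 7 - c (k(c) = (3 - 4)*(c - 7) = -(-7 + c) = 7 - c)
(48900 + 28824)*(-300 + k(178)) = (48900 + 28824)*(-300 + (7 - 1*178)) = 77724*(-300 + (7 - 178)) = 77724*(-300 - 171) = 77724*(-471) = -36608004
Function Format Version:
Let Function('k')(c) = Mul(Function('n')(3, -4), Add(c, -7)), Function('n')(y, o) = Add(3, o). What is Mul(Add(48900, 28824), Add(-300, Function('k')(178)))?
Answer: -36608004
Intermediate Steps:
Function('k')(c) = Add(7, Mul(-1, c)) (Function('k')(c) = Mul(Add(3, -4), Add(c, -7)) = Mul(-1, Add(-7, c)) = Add(7, Mul(-1, c)))
Mul(Add(48900, 28824), Add(-300, Function('k')(178))) = Mul(Add(48900, 28824), Add(-300, Add(7, Mul(-1, 178)))) = Mul(77724, Add(-300, Add(7, -178))) = Mul(77724, Add(-300, -171)) = Mul(77724, -471) = -36608004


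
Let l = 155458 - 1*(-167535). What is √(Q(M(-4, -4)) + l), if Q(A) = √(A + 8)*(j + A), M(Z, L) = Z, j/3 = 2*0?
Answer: √322985 ≈ 568.32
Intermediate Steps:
j = 0 (j = 3*(2*0) = 3*0 = 0)
Q(A) = A*√(8 + A) (Q(A) = √(A + 8)*(0 + A) = √(8 + A)*A = A*√(8 + A))
l = 322993 (l = 155458 + 167535 = 322993)
√(Q(M(-4, -4)) + l) = √(-4*√(8 - 4) + 322993) = √(-4*√4 + 322993) = √(-4*2 + 322993) = √(-8 + 322993) = √322985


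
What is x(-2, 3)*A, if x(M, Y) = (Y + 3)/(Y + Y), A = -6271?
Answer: -6271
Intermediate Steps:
x(M, Y) = (3 + Y)/(2*Y) (x(M, Y) = (3 + Y)/((2*Y)) = (3 + Y)*(1/(2*Y)) = (3 + Y)/(2*Y))
x(-2, 3)*A = ((1/2)*(3 + 3)/3)*(-6271) = ((1/2)*(1/3)*6)*(-6271) = 1*(-6271) = -6271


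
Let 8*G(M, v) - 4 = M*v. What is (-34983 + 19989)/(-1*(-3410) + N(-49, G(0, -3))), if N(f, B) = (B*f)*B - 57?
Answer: -8568/1909 ≈ -4.4882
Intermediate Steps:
G(M, v) = 1/2 + M*v/8 (G(M, v) = 1/2 + (M*v)/8 = 1/2 + M*v/8)
N(f, B) = -57 + f*B**2 (N(f, B) = f*B**2 - 57 = -57 + f*B**2)
(-34983 + 19989)/(-1*(-3410) + N(-49, G(0, -3))) = (-34983 + 19989)/(-1*(-3410) + (-57 - 49*(1/2 + (1/8)*0*(-3))**2)) = -14994/(3410 + (-57 - 49*(1/2 + 0)**2)) = -14994/(3410 + (-57 - 49*(1/2)**2)) = -14994/(3410 + (-57 - 49*1/4)) = -14994/(3410 + (-57 - 49/4)) = -14994/(3410 - 277/4) = -14994/13363/4 = -14994*4/13363 = -8568/1909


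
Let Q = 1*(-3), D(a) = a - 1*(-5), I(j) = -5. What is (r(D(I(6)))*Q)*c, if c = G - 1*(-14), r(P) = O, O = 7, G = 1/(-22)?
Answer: -6447/22 ≈ -293.05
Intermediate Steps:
G = -1/22 ≈ -0.045455
D(a) = 5 + a (D(a) = a + 5 = 5 + a)
Q = -3
r(P) = 7
c = 307/22 (c = -1/22 - 1*(-14) = -1/22 + 14 = 307/22 ≈ 13.955)
(r(D(I(6)))*Q)*c = (7*(-3))*(307/22) = -21*307/22 = -6447/22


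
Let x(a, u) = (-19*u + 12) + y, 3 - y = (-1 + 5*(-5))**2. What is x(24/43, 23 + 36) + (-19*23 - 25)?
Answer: -2244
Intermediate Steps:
y = -673 (y = 3 - (-1 + 5*(-5))**2 = 3 - (-1 - 25)**2 = 3 - 1*(-26)**2 = 3 - 1*676 = 3 - 676 = -673)
x(a, u) = -661 - 19*u (x(a, u) = (-19*u + 12) - 673 = (12 - 19*u) - 673 = -661 - 19*u)
x(24/43, 23 + 36) + (-19*23 - 25) = (-661 - 19*(23 + 36)) + (-19*23 - 25) = (-661 - 19*59) + (-437 - 25) = (-661 - 1121) - 462 = -1782 - 462 = -2244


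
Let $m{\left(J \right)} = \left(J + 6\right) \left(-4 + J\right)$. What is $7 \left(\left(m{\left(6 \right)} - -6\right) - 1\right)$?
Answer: $203$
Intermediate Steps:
$m{\left(J \right)} = \left(-4 + J\right) \left(6 + J\right)$ ($m{\left(J \right)} = \left(6 + J\right) \left(-4 + J\right) = \left(-4 + J\right) \left(6 + J\right)$)
$7 \left(\left(m{\left(6 \right)} - -6\right) - 1\right) = 7 \left(\left(\left(-24 + 6^{2} + 2 \cdot 6\right) - -6\right) - 1\right) = 7 \left(\left(\left(-24 + 36 + 12\right) + 6\right) - 1\right) = 7 \left(\left(24 + 6\right) - 1\right) = 7 \left(30 - 1\right) = 7 \cdot 29 = 203$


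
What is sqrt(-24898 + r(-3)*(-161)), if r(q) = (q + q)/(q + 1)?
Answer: I*sqrt(25381) ≈ 159.31*I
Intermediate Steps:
r(q) = 2*q/(1 + q) (r(q) = (2*q)/(1 + q) = 2*q/(1 + q))
sqrt(-24898 + r(-3)*(-161)) = sqrt(-24898 + (2*(-3)/(1 - 3))*(-161)) = sqrt(-24898 + (2*(-3)/(-2))*(-161)) = sqrt(-24898 + (2*(-3)*(-1/2))*(-161)) = sqrt(-24898 + 3*(-161)) = sqrt(-24898 - 483) = sqrt(-25381) = I*sqrt(25381)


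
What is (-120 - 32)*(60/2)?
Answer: -4560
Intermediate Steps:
(-120 - 32)*(60/2) = -9120/2 = -152*30 = -4560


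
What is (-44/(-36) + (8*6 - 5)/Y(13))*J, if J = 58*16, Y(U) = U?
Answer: 491840/117 ≈ 4203.8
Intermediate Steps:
J = 928
(-44/(-36) + (8*6 - 5)/Y(13))*J = (-44/(-36) + (8*6 - 5)/13)*928 = (-44*(-1/36) + (48 - 5)*(1/13))*928 = (11/9 + 43*(1/13))*928 = (11/9 + 43/13)*928 = (530/117)*928 = 491840/117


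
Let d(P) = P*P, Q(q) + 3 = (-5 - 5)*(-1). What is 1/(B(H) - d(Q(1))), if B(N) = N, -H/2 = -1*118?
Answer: 1/187 ≈ 0.0053476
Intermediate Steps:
Q(q) = 7 (Q(q) = -3 + (-5 - 5)*(-1) = -3 - 10*(-1) = -3 + 10 = 7)
d(P) = P²
H = 236 (H = -(-2)*118 = -2*(-118) = 236)
1/(B(H) - d(Q(1))) = 1/(236 - 1*7²) = 1/(236 - 1*49) = 1/(236 - 49) = 1/187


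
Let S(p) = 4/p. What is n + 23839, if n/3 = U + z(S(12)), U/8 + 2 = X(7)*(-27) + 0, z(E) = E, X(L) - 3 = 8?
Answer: 16664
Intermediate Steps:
X(L) = 11 (X(L) = 3 + 8 = 11)
U = -2392 (U = -16 + 8*(11*(-27) + 0) = -16 + 8*(-297 + 0) = -16 + 8*(-297) = -16 - 2376 = -2392)
n = -7175 (n = 3*(-2392 + 4/12) = 3*(-2392 + 4*(1/12)) = 3*(-2392 + ⅓) = 3*(-7175/3) = -7175)
n + 23839 = -7175 + 23839 = 16664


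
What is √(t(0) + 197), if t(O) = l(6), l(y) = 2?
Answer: √199 ≈ 14.107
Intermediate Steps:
t(O) = 2
√(t(0) + 197) = √(2 + 197) = √199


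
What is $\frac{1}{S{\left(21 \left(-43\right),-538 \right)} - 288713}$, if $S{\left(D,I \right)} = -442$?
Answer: $- \frac{1}{289155} \approx -3.4584 \cdot 10^{-6}$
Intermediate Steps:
$\frac{1}{S{\left(21 \left(-43\right),-538 \right)} - 288713} = \frac{1}{-442 - 288713} = \frac{1}{-289155} = - \frac{1}{289155}$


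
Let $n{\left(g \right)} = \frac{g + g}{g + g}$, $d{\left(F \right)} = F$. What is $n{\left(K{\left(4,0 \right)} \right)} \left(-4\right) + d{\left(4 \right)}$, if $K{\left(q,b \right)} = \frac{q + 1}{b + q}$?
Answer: $0$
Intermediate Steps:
$K{\left(q,b \right)} = \frac{1 + q}{b + q}$
$n{\left(g \right)} = 1$ ($n{\left(g \right)} = \frac{2 g}{2 g} = 2 g \frac{1}{2 g} = 1$)
$n{\left(K{\left(4,0 \right)} \right)} \left(-4\right) + d{\left(4 \right)} = 1 \left(-4\right) + 4 = -4 + 4 = 0$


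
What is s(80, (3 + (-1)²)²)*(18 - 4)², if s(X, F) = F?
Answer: 3136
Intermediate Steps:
s(80, (3 + (-1)²)²)*(18 - 4)² = (3 + (-1)²)²*(18 - 4)² = (3 + 1)²*14² = 4²*196 = 16*196 = 3136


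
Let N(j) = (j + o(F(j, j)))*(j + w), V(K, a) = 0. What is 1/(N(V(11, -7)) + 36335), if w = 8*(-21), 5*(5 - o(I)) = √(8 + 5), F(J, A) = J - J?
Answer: 887375/31497008713 - 840*√13/31497008713 ≈ 2.8077e-5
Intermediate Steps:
F(J, A) = 0
o(I) = 5 - √13/5 (o(I) = 5 - √(8 + 5)/5 = 5 - √13/5)
w = -168
N(j) = (-168 + j)*(5 + j - √13/5) (N(j) = (j + (5 - √13/5))*(j - 168) = (5 + j - √13/5)*(-168 + j) = (-168 + j)*(5 + j - √13/5))
1/(N(V(11, -7)) + 36335) = 1/((-840 + 0² - 163*0 + 168*√13/5 - ⅕*0*√13) + 36335) = 1/((-840 + 0 + 0 + 168*√13/5 + 0) + 36335) = 1/((-840 + 168*√13/5) + 36335) = 1/(35495 + 168*√13/5)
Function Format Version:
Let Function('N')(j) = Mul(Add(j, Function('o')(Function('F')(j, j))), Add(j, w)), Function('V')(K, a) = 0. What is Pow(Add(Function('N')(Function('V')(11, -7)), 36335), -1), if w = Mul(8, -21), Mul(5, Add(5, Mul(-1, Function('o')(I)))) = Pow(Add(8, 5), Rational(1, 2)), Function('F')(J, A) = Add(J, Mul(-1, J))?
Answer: Add(Rational(887375, 31497008713), Mul(Rational(-840, 31497008713), Pow(13, Rational(1, 2)))) ≈ 2.8077e-5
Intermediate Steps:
Function('F')(J, A) = 0
Function('o')(I) = Add(5, Mul(Rational(-1, 5), Pow(13, Rational(1, 2)))) (Function('o')(I) = Add(5, Mul(Rational(-1, 5), Pow(Add(8, 5), Rational(1, 2)))) = Add(5, Mul(Rational(-1, 5), Pow(13, Rational(1, 2)))))
w = -168
Function('N')(j) = Mul(Add(-168, j), Add(5, j, Mul(Rational(-1, 5), Pow(13, Rational(1, 2))))) (Function('N')(j) = Mul(Add(j, Add(5, Mul(Rational(-1, 5), Pow(13, Rational(1, 2))))), Add(j, -168)) = Mul(Add(5, j, Mul(Rational(-1, 5), Pow(13, Rational(1, 2)))), Add(-168, j)) = Mul(Add(-168, j), Add(5, j, Mul(Rational(-1, 5), Pow(13, Rational(1, 2))))))
Pow(Add(Function('N')(Function('V')(11, -7)), 36335), -1) = Pow(Add(Add(-840, Pow(0, 2), Mul(-163, 0), Mul(Rational(168, 5), Pow(13, Rational(1, 2))), Mul(Rational(-1, 5), 0, Pow(13, Rational(1, 2)))), 36335), -1) = Pow(Add(Add(-840, 0, 0, Mul(Rational(168, 5), Pow(13, Rational(1, 2))), 0), 36335), -1) = Pow(Add(Add(-840, Mul(Rational(168, 5), Pow(13, Rational(1, 2)))), 36335), -1) = Pow(Add(35495, Mul(Rational(168, 5), Pow(13, Rational(1, 2)))), -1)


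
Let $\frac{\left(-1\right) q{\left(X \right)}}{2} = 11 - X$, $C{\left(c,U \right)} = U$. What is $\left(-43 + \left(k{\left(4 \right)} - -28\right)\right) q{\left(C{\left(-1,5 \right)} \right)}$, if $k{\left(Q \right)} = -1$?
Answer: $192$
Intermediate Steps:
$q{\left(X \right)} = -22 + 2 X$ ($q{\left(X \right)} = - 2 \left(11 - X\right) = -22 + 2 X$)
$\left(-43 + \left(k{\left(4 \right)} - -28\right)\right) q{\left(C{\left(-1,5 \right)} \right)} = \left(-43 - -27\right) \left(-22 + 2 \cdot 5\right) = \left(-43 + \left(-1 + 28\right)\right) \left(-22 + 10\right) = \left(-43 + 27\right) \left(-12\right) = \left(-16\right) \left(-12\right) = 192$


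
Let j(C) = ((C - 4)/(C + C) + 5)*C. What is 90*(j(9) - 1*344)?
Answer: -26685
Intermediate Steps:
j(C) = C*(5 + (-4 + C)/(2*C)) (j(C) = ((-4 + C)/((2*C)) + 5)*C = ((-4 + C)*(1/(2*C)) + 5)*C = ((-4 + C)/(2*C) + 5)*C = (5 + (-4 + C)/(2*C))*C = C*(5 + (-4 + C)/(2*C)))
90*(j(9) - 1*344) = 90*((-2 + (11/2)*9) - 1*344) = 90*((-2 + 99/2) - 344) = 90*(95/2 - 344) = 90*(-593/2) = -26685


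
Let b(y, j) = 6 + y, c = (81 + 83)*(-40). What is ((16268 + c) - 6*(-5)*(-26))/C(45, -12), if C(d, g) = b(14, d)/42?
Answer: 93744/5 ≈ 18749.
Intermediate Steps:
c = -6560 (c = 164*(-40) = -6560)
C(d, g) = 10/21 (C(d, g) = (6 + 14)/42 = 20*(1/42) = 10/21)
((16268 + c) - 6*(-5)*(-26))/C(45, -12) = ((16268 - 6560) - 6*(-5)*(-26))/(10/21) = (9708 + 30*(-26))*(21/10) = (9708 - 780)*(21/10) = 8928*(21/10) = 93744/5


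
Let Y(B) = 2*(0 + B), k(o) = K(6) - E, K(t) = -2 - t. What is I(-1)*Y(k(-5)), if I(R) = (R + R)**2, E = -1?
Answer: -56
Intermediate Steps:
k(o) = -7 (k(o) = (-2 - 1*6) - 1*(-1) = (-2 - 6) + 1 = -8 + 1 = -7)
Y(B) = 2*B
I(R) = 4*R**2 (I(R) = (2*R)**2 = 4*R**2)
I(-1)*Y(k(-5)) = (4*(-1)**2)*(2*(-7)) = (4*1)*(-14) = 4*(-14) = -56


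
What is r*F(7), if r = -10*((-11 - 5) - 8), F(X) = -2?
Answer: -480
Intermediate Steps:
r = 240 (r = -10*(-16 - 8) = -10*(-24) = 240)
r*F(7) = 240*(-2) = -480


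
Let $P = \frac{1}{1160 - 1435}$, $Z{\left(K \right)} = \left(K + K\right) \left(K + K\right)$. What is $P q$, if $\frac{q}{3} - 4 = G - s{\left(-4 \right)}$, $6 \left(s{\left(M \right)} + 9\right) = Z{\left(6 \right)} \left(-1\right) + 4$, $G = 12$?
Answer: $- \frac{29}{55} \approx -0.52727$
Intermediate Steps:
$Z{\left(K \right)} = 4 K^{2}$ ($Z{\left(K \right)} = 2 K 2 K = 4 K^{2}$)
$s{\left(M \right)} = - \frac{97}{3}$ ($s{\left(M \right)} = -9 + \frac{4 \cdot 6^{2} \left(-1\right) + 4}{6} = -9 + \frac{4 \cdot 36 \left(-1\right) + 4}{6} = -9 + \frac{144 \left(-1\right) + 4}{6} = -9 + \frac{-144 + 4}{6} = -9 + \frac{1}{6} \left(-140\right) = -9 - \frac{70}{3} = - \frac{97}{3}$)
$P = - \frac{1}{275}$ ($P = \frac{1}{-275} = - \frac{1}{275} \approx -0.0036364$)
$q = 145$ ($q = 12 + 3 \left(12 - - \frac{97}{3}\right) = 12 + 3 \left(12 + \frac{97}{3}\right) = 12 + 3 \cdot \frac{133}{3} = 12 + 133 = 145$)
$P q = \left(- \frac{1}{275}\right) 145 = - \frac{29}{55}$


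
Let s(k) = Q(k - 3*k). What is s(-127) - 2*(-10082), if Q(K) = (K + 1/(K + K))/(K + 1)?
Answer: 870724531/43180 ≈ 20165.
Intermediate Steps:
Q(K) = (K + 1/(2*K))/(1 + K)
s(k) = -(1/2 + 4*k**2)/(2*k*(1 - 2*k)) (s(k) = (1/2 + (k - 3*k)**2)/((k - 3*k)*(1 + (k - 3*k))) = (1/2 + (-2*k)**2)/(((-2*k))*(1 - 2*k)) = (-1/(2*k))*(1/2 + 4*k**2)/(1 - 2*k) = -(1/2 + 4*k**2)/(2*k*(1 - 2*k)))
s(-127) - 2*(-10082) = (1/4)*(1 + 8*(-127)**2)/(-127*(-1 + 2*(-127))) - 2*(-10082) = (1/4)*(-1/127)*(1 + 8*16129)/(-1 - 254) - 1*(-20164) = (1/4)*(-1/127)*(1 + 129032)/(-255) + 20164 = (1/4)*(-1/127)*(-1/255)*129033 + 20164 = 43011/43180 + 20164 = 870724531/43180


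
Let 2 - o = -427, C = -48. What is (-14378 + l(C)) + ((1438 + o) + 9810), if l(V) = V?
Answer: -2749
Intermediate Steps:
o = 429 (o = 2 - 1*(-427) = 2 + 427 = 429)
(-14378 + l(C)) + ((1438 + o) + 9810) = (-14378 - 48) + ((1438 + 429) + 9810) = -14426 + (1867 + 9810) = -14426 + 11677 = -2749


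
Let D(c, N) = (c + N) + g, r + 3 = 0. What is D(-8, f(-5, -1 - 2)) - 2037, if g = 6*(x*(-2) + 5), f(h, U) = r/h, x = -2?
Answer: -9952/5 ≈ -1990.4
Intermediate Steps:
r = -3 (r = -3 + 0 = -3)
f(h, U) = -3/h
g = 54 (g = 6*(-2*(-2) + 5) = 6*(4 + 5) = 6*9 = 54)
D(c, N) = 54 + N + c (D(c, N) = (c + N) + 54 = (N + c) + 54 = 54 + N + c)
D(-8, f(-5, -1 - 2)) - 2037 = (54 - 3/(-5) - 8) - 2037 = (54 - 3*(-⅕) - 8) - 2037 = (54 + ⅗ - 8) - 2037 = 233/5 - 2037 = -9952/5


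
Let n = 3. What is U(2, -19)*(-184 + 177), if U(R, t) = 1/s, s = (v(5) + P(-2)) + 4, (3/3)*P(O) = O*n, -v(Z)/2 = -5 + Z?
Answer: 7/2 ≈ 3.5000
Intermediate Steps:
v(Z) = 10 - 2*Z (v(Z) = -2*(-5 + Z) = 10 - 2*Z)
P(O) = 3*O (P(O) = O*3 = 3*O)
s = -2 (s = ((10 - 2*5) + 3*(-2)) + 4 = ((10 - 10) - 6) + 4 = (0 - 6) + 4 = -6 + 4 = -2)
U(R, t) = -½ (U(R, t) = 1/(-2) = -½)
U(2, -19)*(-184 + 177) = -(-184 + 177)/2 = -½*(-7) = 7/2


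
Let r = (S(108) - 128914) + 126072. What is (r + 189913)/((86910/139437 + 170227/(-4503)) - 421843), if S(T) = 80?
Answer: -13056585584829/29432461879238 ≈ -0.44361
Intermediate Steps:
r = -2762 (r = (80 - 128914) + 126072 = -128834 + 126072 = -2762)
(r + 189913)/((86910/139437 + 170227/(-4503)) - 421843) = (-2762 + 189913)/((86910/139437 + 170227/(-4503)) - 421843) = 187151/((86910*(1/139437) + 170227*(-1/4503)) - 421843) = 187151/((28970/46479 - 170227/4503) - 421843) = 187151/(-2593842941/69764979 - 421843) = 187151/(-29432461879238/69764979) = 187151*(-69764979/29432461879238) = -13056585584829/29432461879238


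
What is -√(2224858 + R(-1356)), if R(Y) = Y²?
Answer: -√4063594 ≈ -2015.8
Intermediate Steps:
-√(2224858 + R(-1356)) = -√(2224858 + (-1356)²) = -√(2224858 + 1838736) = -√4063594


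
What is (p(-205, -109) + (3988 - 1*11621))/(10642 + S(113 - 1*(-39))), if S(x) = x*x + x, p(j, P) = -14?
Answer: -7647/33898 ≈ -0.22559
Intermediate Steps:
S(x) = x + x² (S(x) = x² + x = x + x²)
(p(-205, -109) + (3988 - 1*11621))/(10642 + S(113 - 1*(-39))) = (-14 + (3988 - 1*11621))/(10642 + (113 - 1*(-39))*(1 + (113 - 1*(-39)))) = (-14 + (3988 - 11621))/(10642 + (113 + 39)*(1 + (113 + 39))) = (-14 - 7633)/(10642 + 152*(1 + 152)) = -7647/(10642 + 152*153) = -7647/(10642 + 23256) = -7647/33898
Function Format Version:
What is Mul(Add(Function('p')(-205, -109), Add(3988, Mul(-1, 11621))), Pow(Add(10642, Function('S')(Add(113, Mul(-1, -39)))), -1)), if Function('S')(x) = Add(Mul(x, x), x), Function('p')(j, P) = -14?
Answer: Rational(-7647, 33898) ≈ -0.22559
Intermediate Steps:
Function('S')(x) = Add(x, Pow(x, 2)) (Function('S')(x) = Add(Pow(x, 2), x) = Add(x, Pow(x, 2)))
Mul(Add(Function('p')(-205, -109), Add(3988, Mul(-1, 11621))), Pow(Add(10642, Function('S')(Add(113, Mul(-1, -39)))), -1)) = Mul(Add(-14, Add(3988, Mul(-1, 11621))), Pow(Add(10642, Mul(Add(113, Mul(-1, -39)), Add(1, Add(113, Mul(-1, -39))))), -1)) = Mul(Add(-14, Add(3988, -11621)), Pow(Add(10642, Mul(Add(113, 39), Add(1, Add(113, 39)))), -1)) = Mul(Add(-14, -7633), Pow(Add(10642, Mul(152, Add(1, 152))), -1)) = Mul(-7647, Pow(Add(10642, Mul(152, 153)), -1)) = Mul(-7647, Pow(Add(10642, 23256), -1)) = Mul(-7647, Pow(33898, -1)) = Mul(-7647, Rational(1, 33898)) = Rational(-7647, 33898)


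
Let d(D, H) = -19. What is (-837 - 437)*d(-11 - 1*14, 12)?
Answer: 24206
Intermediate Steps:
(-837 - 437)*d(-11 - 1*14, 12) = (-837 - 437)*(-19) = -1274*(-19) = 24206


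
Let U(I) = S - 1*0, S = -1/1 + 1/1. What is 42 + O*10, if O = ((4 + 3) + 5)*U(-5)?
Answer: 42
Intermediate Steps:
S = 0 (S = -1*1 + 1*1 = -1 + 1 = 0)
U(I) = 0 (U(I) = 0 - 1*0 = 0 + 0 = 0)
O = 0 (O = ((4 + 3) + 5)*0 = (7 + 5)*0 = 12*0 = 0)
42 + O*10 = 42 + 0*10 = 42 + 0 = 42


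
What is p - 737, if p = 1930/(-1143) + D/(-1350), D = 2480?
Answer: -12696311/17145 ≈ -740.53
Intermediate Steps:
p = -60446/17145 (p = 1930/(-1143) + 2480/(-1350) = 1930*(-1/1143) + 2480*(-1/1350) = -1930/1143 - 248/135 = -60446/17145 ≈ -3.5256)
p - 737 = -60446/17145 - 737 = -12696311/17145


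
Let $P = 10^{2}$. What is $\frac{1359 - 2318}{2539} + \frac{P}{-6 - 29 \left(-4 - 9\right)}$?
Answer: $- \frac{101889}{941969} \approx -0.10817$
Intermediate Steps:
$P = 100$
$\frac{1359 - 2318}{2539} + \frac{P}{-6 - 29 \left(-4 - 9\right)} = \frac{1359 - 2318}{2539} + \frac{100}{-6 - 29 \left(-4 - 9\right)} = \left(-959\right) \frac{1}{2539} + \frac{100}{-6 - -377} = - \frac{959}{2539} + \frac{100}{-6 + 377} = - \frac{959}{2539} + \frac{100}{371} = - \frac{101889}{941969}$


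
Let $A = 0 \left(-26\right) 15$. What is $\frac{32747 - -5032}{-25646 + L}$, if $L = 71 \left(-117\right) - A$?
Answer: $- \frac{37779}{33953} \approx -1.1127$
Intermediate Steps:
$A = 0$ ($A = 0 \cdot 15 = 0$)
$L = -8307$ ($L = 71 \left(-117\right) - 0 = -8307 + 0 = -8307$)
$\frac{32747 - -5032}{-25646 + L} = \frac{32747 - -5032}{-25646 - 8307} = \frac{32747 + \left(-14380 + 19412\right)}{-33953} = \left(32747 + 5032\right) \left(- \frac{1}{33953}\right) = 37779 \left(- \frac{1}{33953}\right) = - \frac{37779}{33953}$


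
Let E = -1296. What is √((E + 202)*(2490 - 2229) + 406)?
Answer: 2*I*√71282 ≈ 533.97*I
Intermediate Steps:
√((E + 202)*(2490 - 2229) + 406) = √((-1296 + 202)*(2490 - 2229) + 406) = √(-1094*261 + 406) = √(-285534 + 406) = √(-285128) = 2*I*√71282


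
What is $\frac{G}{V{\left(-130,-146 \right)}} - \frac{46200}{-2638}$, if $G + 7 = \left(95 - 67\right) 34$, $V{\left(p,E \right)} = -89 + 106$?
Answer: $\frac{1639155}{22423} \approx 73.102$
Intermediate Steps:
$V{\left(p,E \right)} = 17$
$G = 945$ ($G = -7 + \left(95 - 67\right) 34 = -7 + 28 \cdot 34 = -7 + 952 = 945$)
$\frac{G}{V{\left(-130,-146 \right)}} - \frac{46200}{-2638} = \frac{945}{17} - \frac{46200}{-2638} = 945 \cdot \frac{1}{17} - - \frac{23100}{1319} = \frac{945}{17} + \frac{23100}{1319} = \frac{1639155}{22423}$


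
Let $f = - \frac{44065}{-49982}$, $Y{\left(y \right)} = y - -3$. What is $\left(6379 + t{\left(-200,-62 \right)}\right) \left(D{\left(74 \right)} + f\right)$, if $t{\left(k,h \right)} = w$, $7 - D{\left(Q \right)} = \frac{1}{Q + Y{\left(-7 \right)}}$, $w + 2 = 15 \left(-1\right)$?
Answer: $\frac{43779702194}{874685} \approx 50052.0$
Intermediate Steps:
$Y{\left(y \right)} = 3 + y$ ($Y{\left(y \right)} = y + 3 = 3 + y$)
$w = -17$ ($w = -2 + 15 \left(-1\right) = -2 - 15 = -17$)
$D{\left(Q \right)} = 7 - \frac{1}{-4 + Q}$ ($D{\left(Q \right)} = 7 - \frac{1}{Q + \left(3 - 7\right)} = 7 - \frac{1}{Q - 4} = 7 - \frac{1}{-4 + Q}$)
$f = \frac{44065}{49982}$ ($f = \left(-44065\right) \left(- \frac{1}{49982}\right) = \frac{44065}{49982} \approx 0.88162$)
$t{\left(k,h \right)} = -17$
$\left(6379 + t{\left(-200,-62 \right)}\right) \left(D{\left(74 \right)} + f\right) = \left(6379 - 17\right) \left(\frac{-29 + 7 \cdot 74}{-4 + 74} + \frac{44065}{49982}\right) = 6362 \left(\frac{-29 + 518}{70} + \frac{44065}{49982}\right) = 6362 \left(\frac{1}{70} \cdot 489 + \frac{44065}{49982}\right) = 6362 \left(\frac{489}{70} + \frac{44065}{49982}\right) = 6362 \cdot \frac{6881437}{874685} = \frac{43779702194}{874685}$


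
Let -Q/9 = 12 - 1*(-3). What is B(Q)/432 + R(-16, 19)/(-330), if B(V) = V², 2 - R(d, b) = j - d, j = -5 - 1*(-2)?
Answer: 10133/240 ≈ 42.221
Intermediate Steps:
j = -3 (j = -5 + 2 = -3)
R(d, b) = 5 + d (R(d, b) = 2 - (-3 - d) = 2 + (3 + d) = 5 + d)
Q = -135 (Q = -9*(12 - 1*(-3)) = -9*(12 + 3) = -9*15 = -135)
B(Q)/432 + R(-16, 19)/(-330) = (-135)²/432 + (5 - 16)/(-330) = 18225*(1/432) - 11*(-1/330) = 675/16 + 1/30 = 10133/240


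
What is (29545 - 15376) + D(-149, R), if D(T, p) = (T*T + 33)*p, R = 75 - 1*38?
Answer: 836827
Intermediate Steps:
R = 37 (R = 75 - 38 = 37)
D(T, p) = p*(33 + T²) (D(T, p) = (T² + 33)*p = (33 + T²)*p = p*(33 + T²))
(29545 - 15376) + D(-149, R) = (29545 - 15376) + 37*(33 + (-149)²) = 14169 + 37*(33 + 22201) = 14169 + 37*22234 = 14169 + 822658 = 836827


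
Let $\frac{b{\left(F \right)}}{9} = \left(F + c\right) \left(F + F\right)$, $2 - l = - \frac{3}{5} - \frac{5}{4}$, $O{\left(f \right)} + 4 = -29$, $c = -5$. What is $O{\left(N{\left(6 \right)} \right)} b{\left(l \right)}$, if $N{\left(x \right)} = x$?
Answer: $\frac{525987}{200} \approx 2629.9$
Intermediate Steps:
$O{\left(f \right)} = -33$ ($O{\left(f \right)} = -4 - 29 = -33$)
$l = \frac{77}{20}$ ($l = 2 - \left(- \frac{3}{5} - \frac{5}{4}\right) = 2 - - \frac{37}{20} = 2 + \frac{37}{20} = \frac{77}{20} \approx 3.85$)
$b{\left(F \right)} = 18 F \left(-5 + F\right)$ ($b{\left(F \right)} = 9 \left(F - 5\right) \left(F + F\right) = 9 \left(-5 + F\right) 2 F = 9 \cdot 2 F \left(-5 + F\right) = 18 F \left(-5 + F\right)$)
$O{\left(N{\left(6 \right)} \right)} b{\left(l \right)} = - 33 \cdot 18 \cdot \frac{77}{20} \left(-5 + \frac{77}{20}\right) = - 33 \cdot 18 \cdot \frac{77}{20} \left(- \frac{23}{20}\right) = \left(-33\right) \left(- \frac{15939}{200}\right) = \frac{525987}{200}$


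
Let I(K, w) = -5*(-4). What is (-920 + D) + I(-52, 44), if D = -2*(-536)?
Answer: 172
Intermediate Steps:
D = 1072
I(K, w) = 20
(-920 + D) + I(-52, 44) = (-920 + 1072) + 20 = 152 + 20 = 172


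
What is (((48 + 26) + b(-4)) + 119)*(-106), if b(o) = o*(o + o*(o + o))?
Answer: -8586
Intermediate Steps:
b(o) = o*(o + 2*o**2) (b(o) = o*(o + o*(2*o)) = o*(o + 2*o**2))
(((48 + 26) + b(-4)) + 119)*(-106) = (((48 + 26) + (-4)**2*(1 + 2*(-4))) + 119)*(-106) = ((74 + 16*(1 - 8)) + 119)*(-106) = ((74 + 16*(-7)) + 119)*(-106) = ((74 - 112) + 119)*(-106) = (-38 + 119)*(-106) = 81*(-106) = -8586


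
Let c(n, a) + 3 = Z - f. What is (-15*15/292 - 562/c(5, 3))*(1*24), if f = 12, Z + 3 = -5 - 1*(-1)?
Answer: 477462/803 ≈ 594.60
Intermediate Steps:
Z = -7 (Z = -3 + (-5 - 1*(-1)) = -3 + (-5 + 1) = -3 - 4 = -7)
c(n, a) = -22 (c(n, a) = -3 + (-7 - 1*12) = -3 + (-7 - 12) = -3 - 19 = -22)
(-15*15/292 - 562/c(5, 3))*(1*24) = (-15*15/292 - 562/(-22))*(1*24) = (-225*1/292 - 562*(-1/22))*24 = (-225/292 + 281/11)*24 = (79577/3212)*24 = 477462/803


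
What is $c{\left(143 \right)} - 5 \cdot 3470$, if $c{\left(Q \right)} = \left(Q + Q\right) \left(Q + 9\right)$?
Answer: $26122$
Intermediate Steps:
$c{\left(Q \right)} = 2 Q \left(9 + Q\right)$
$c{\left(143 \right)} - 5 \cdot 3470 = 2 \cdot 143 \left(9 + 143\right) - 5 \cdot 3470 = 2 \cdot 143 \cdot 152 - 17350 = 43472 - 17350 = 26122$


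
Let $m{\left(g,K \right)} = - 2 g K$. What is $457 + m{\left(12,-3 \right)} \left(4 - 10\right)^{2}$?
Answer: $3049$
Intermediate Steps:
$m{\left(g,K \right)} = - 2 K g$
$457 + m{\left(12,-3 \right)} \left(4 - 10\right)^{2} = 457 + \left(-2\right) \left(-3\right) 12 \left(4 - 10\right)^{2} = 457 + 72 \left(-6\right)^{2} = 457 + 72 \cdot 36 = 457 + 2592 = 3049$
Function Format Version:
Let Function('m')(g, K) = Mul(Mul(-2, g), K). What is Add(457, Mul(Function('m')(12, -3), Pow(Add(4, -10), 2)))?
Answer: 3049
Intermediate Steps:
Function('m')(g, K) = Mul(-2, K, g)
Add(457, Mul(Function('m')(12, -3), Pow(Add(4, -10), 2))) = Add(457, Mul(Mul(-2, -3, 12), Pow(Add(4, -10), 2))) = Add(457, Mul(72, Pow(-6, 2))) = Add(457, Mul(72, 36)) = Add(457, 2592) = 3049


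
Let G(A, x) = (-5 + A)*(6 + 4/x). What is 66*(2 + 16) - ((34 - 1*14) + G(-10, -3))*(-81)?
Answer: -2862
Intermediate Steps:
66*(2 + 16) - ((34 - 1*14) + G(-10, -3))*(-81) = 66*(2 + 16) - ((34 - 1*14) + 2*(-10 + 2*(-10) + 3*(-3)*(-5 - 10))/(-3))*(-81) = 66*18 - ((34 - 14) + 2*(-⅓)*(-10 - 20 + 3*(-3)*(-15)))*(-81) = 1188 - (20 + 2*(-⅓)*(-10 - 20 + 135))*(-81) = 1188 - (20 + 2*(-⅓)*105)*(-81) = 1188 - (20 - 70)*(-81) = 1188 - (-50)*(-81) = 1188 - 1*4050 = 1188 - 4050 = -2862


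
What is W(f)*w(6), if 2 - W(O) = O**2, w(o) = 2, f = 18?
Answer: -644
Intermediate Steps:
W(O) = 2 - O**2
W(f)*w(6) = (2 - 1*18**2)*2 = (2 - 1*324)*2 = (2 - 324)*2 = -322*2 = -644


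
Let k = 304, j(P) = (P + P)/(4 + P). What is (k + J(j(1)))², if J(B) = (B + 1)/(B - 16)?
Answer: 561927025/6084 ≈ 92362.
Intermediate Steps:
j(P) = 2*P/(4 + P) (j(P) = (2*P)/(4 + P) = 2*P/(4 + P))
J(B) = (1 + B)/(-16 + B)
(k + J(j(1)))² = (304 + (1 + 2*1/(4 + 1))/(-16 + 2*1/(4 + 1)))² = (304 + (1 + 2*1/5)/(-16 + 2*1/5))² = (304 + (1 + 2*1*(⅕))/(-16 + 2*1*(⅕)))² = (304 + (1 + ⅖)/(-16 + ⅖))² = (304 + (7/5)/(-78/5))² = (304 - 5/78*7/5)² = (304 - 7/78)² = (23705/78)² = 561927025/6084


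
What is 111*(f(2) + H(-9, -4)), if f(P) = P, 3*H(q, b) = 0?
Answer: 222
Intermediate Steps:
H(q, b) = 0 (H(q, b) = (⅓)*0 = 0)
111*(f(2) + H(-9, -4)) = 111*(2 + 0) = 111*2 = 222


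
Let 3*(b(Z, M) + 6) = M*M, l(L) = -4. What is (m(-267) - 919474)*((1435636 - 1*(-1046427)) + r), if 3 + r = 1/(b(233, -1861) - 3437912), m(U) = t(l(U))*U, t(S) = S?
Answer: -15615827795362068662/6850433 ≈ -2.2795e+12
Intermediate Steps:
b(Z, M) = -6 + M²/3 (b(Z, M) = -6 + (M*M)/3 = -6 + M²/3)
m(U) = -4*U
r = -20551302/6850433 (r = -3 + 1/((-6 + (⅓)*(-1861)²) - 3437912) = -3 + 1/((-6 + (⅓)*3463321) - 3437912) = -3 + 1/((-6 + 3463321/3) - 3437912) = -3 + 1/(3463303/3 - 3437912) = -3 + 1/(-6850433/3) = -3 - 3/6850433 = -20551302/6850433 ≈ -3.0000)
(m(-267) - 919474)*((1435636 - 1*(-1046427)) + r) = (-4*(-267) - 919474)*((1435636 - 1*(-1046427)) - 20551302/6850433) = (1068 - 919474)*((1435636 + 1046427) - 20551302/6850433) = -918406*(2482063 - 20551302/6850433) = -918406*17003185731977/6850433 = -15615827795362068662/6850433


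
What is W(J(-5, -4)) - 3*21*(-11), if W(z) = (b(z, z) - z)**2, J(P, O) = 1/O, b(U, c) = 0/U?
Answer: 11089/16 ≈ 693.06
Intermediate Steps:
b(U, c) = 0
W(z) = z**2 (W(z) = (0 - z)**2 = (-z)**2 = z**2)
W(J(-5, -4)) - 3*21*(-11) = (1/(-4))**2 - 3*21*(-11) = (-1/4)**2 - 63*(-11) = 1/16 - 1*(-693) = 1/16 + 693 = 11089/16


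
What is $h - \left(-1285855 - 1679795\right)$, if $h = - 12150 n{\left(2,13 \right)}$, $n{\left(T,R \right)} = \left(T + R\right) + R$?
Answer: $2625450$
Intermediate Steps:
$n{\left(T,R \right)} = T + 2 R$ ($n{\left(T,R \right)} = \left(R + T\right) + R = T + 2 R$)
$h = -340200$ ($h = - 12150 \left(2 + 2 \cdot 13\right) = - 12150 \left(2 + 26\right) = \left(-12150\right) 28 = -340200$)
$h - \left(-1285855 - 1679795\right) = -340200 - \left(-1285855 - 1679795\right) = -340200 - -2965650 = -340200 + 2965650 = 2625450$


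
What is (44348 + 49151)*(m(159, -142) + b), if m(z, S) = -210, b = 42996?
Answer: 4000448214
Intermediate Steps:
(44348 + 49151)*(m(159, -142) + b) = (44348 + 49151)*(-210 + 42996) = 93499*42786 = 4000448214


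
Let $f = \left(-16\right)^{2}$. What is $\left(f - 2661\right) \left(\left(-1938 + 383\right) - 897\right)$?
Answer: $5897060$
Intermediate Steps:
$f = 256$
$\left(f - 2661\right) \left(\left(-1938 + 383\right) - 897\right) = \left(256 - 2661\right) \left(\left(-1938 + 383\right) - 897\right) = - 2405 \left(-1555 - 897\right) = \left(-2405\right) \left(-2452\right) = 5897060$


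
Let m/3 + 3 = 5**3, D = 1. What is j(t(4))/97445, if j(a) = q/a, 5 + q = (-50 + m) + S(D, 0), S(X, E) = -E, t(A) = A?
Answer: 311/389780 ≈ 0.00079789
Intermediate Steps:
m = 366 (m = -9 + 3*5**3 = -9 + 3*125 = -9 + 375 = 366)
q = 311 (q = -5 + ((-50 + 366) - 1*0) = -5 + (316 + 0) = -5 + 316 = 311)
j(a) = 311/a
j(t(4))/97445 = (311/4)/97445 = (311*(1/4))*(1/97445) = (311/4)*(1/97445) = 311/389780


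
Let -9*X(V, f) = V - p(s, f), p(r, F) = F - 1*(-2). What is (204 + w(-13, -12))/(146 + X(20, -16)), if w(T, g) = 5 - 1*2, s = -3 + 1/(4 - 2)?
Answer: 1863/1280 ≈ 1.4555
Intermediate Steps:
s = -5/2 (s = -3 + 1/2 = -3 + ½ = -5/2 ≈ -2.5000)
w(T, g) = 3 (w(T, g) = 5 - 2 = 3)
p(r, F) = 2 + F (p(r, F) = F + 2 = 2 + F)
X(V, f) = 2/9 - V/9 + f/9 (X(V, f) = -(V - (2 + f))/9 = -(V + (-2 - f))/9 = -(-2 + V - f)/9 = 2/9 - V/9 + f/9)
(204 + w(-13, -12))/(146 + X(20, -16)) = (204 + 3)/(146 + (2/9 - ⅑*20 + (⅑)*(-16))) = 207/(146 + (2/9 - 20/9 - 16/9)) = 207/(146 - 34/9) = 207/(1280/9) = 207*(9/1280) = 1863/1280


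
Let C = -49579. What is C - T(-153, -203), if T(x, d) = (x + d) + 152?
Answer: -49375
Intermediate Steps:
T(x, d) = 152 + d + x (T(x, d) = (d + x) + 152 = 152 + d + x)
C - T(-153, -203) = -49579 - (152 - 203 - 153) = -49579 - 1*(-204) = -49579 + 204 = -49375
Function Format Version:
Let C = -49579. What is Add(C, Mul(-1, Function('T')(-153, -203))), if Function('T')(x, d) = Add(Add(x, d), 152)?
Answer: -49375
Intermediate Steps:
Function('T')(x, d) = Add(152, d, x) (Function('T')(x, d) = Add(Add(d, x), 152) = Add(152, d, x))
Add(C, Mul(-1, Function('T')(-153, -203))) = Add(-49579, Mul(-1, Add(152, -203, -153))) = Add(-49579, Mul(-1, -204)) = Add(-49579, 204) = -49375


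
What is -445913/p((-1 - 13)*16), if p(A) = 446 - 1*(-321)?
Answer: -34301/59 ≈ -581.37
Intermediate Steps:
p(A) = 767 (p(A) = 446 + 321 = 767)
-445913/p((-1 - 13)*16) = -445913/767 = -445913*1/767 = -34301/59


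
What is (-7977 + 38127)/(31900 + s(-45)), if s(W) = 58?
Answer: 15075/15979 ≈ 0.94343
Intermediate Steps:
(-7977 + 38127)/(31900 + s(-45)) = (-7977 + 38127)/(31900 + 58) = 30150/31958 = 30150*(1/31958) = 15075/15979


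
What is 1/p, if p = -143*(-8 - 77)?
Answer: 1/12155 ≈ 8.2271e-5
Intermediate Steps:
p = 12155 (p = -143*(-85) = 12155)
1/p = 1/12155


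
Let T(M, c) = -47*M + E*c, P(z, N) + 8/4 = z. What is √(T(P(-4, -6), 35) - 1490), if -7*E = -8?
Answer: 4*I*√73 ≈ 34.176*I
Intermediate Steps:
E = 8/7 (E = -⅐*(-8) = 8/7 ≈ 1.1429)
P(z, N) = -2 + z
T(M, c) = -47*M + 8*c/7
√(T(P(-4, -6), 35) - 1490) = √((-47*(-2 - 4) + (8/7)*35) - 1490) = √((-47*(-6) + 40) - 1490) = √((282 + 40) - 1490) = √(322 - 1490) = √(-1168) = 4*I*√73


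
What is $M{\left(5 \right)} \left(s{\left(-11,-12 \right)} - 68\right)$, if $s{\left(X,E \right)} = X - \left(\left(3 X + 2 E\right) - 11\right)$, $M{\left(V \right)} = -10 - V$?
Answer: $165$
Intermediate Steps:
$s{\left(X,E \right)} = 11 - 2 E - 2 X$ ($s{\left(X,E \right)} = X - \left(\left(2 E + 3 X\right) - 11\right) = X - \left(-11 + 2 E + 3 X\right) = 11 - 2 E - 2 X$)
$M{\left(5 \right)} \left(s{\left(-11,-12 \right)} - 68\right) = \left(-10 - 5\right) \left(\left(11 - -24 - -22\right) - 68\right) = \left(-10 - 5\right) \left(\left(11 + 24 + 22\right) - 68\right) = - 15 \left(57 - 68\right) = \left(-15\right) \left(-11\right) = 165$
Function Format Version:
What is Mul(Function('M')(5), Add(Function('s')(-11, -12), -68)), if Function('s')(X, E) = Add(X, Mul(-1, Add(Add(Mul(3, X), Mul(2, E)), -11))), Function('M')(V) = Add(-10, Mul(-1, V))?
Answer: 165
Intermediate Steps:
Function('s')(X, E) = Add(11, Mul(-2, E), Mul(-2, X)) (Function('s')(X, E) = Add(X, Mul(-1, Add(Add(Mul(2, E), Mul(3, X)), -11))) = Add(X, Mul(-1, Add(-11, Mul(2, E), Mul(3, X)))) = Add(X, Add(11, Mul(-3, X), Mul(-2, E))) = Add(11, Mul(-2, E), Mul(-2, X)))
Mul(Function('M')(5), Add(Function('s')(-11, -12), -68)) = Mul(Add(-10, Mul(-1, 5)), Add(Add(11, Mul(-2, -12), Mul(-2, -11)), -68)) = Mul(Add(-10, -5), Add(Add(11, 24, 22), -68)) = Mul(-15, Add(57, -68)) = Mul(-15, -11) = 165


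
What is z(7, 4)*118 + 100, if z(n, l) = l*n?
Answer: 3404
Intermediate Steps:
z(7, 4)*118 + 100 = (4*7)*118 + 100 = 28*118 + 100 = 3304 + 100 = 3404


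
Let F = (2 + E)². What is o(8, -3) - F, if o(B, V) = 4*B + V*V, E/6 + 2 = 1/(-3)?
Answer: -103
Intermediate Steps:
E = -14 (E = -12 + 6*(1/(-3)) = -12 + 6*(1*(-⅓)) = -12 + 6*(-⅓) = -12 - 2 = -14)
F = 144 (F = (2 - 14)² = (-12)² = 144)
o(B, V) = V² + 4*B (o(B, V) = 4*B + V² = V² + 4*B)
o(8, -3) - F = ((-3)² + 4*8) - 1*144 = (9 + 32) - 144 = 41 - 144 = -103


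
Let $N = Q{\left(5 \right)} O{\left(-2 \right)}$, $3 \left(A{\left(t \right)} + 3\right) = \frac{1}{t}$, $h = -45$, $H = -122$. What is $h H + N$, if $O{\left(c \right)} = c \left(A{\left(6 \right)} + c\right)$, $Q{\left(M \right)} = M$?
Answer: $\frac{49855}{9} \approx 5539.4$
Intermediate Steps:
$A{\left(t \right)} = -3 + \frac{1}{3 t}$
$O{\left(c \right)} = c \left(- \frac{53}{18} + c\right)$ ($O{\left(c \right)} = c \left(\left(-3 + \frac{1}{3 \cdot 6}\right) + c\right) = c \left(\left(-3 + \frac{1}{3} \cdot \frac{1}{6}\right) + c\right) = c \left(\left(-3 + \frac{1}{18}\right) + c\right) = c \left(- \frac{53}{18} + c\right)$)
$N = \frac{445}{9}$ ($N = 5 \cdot \frac{1}{18} \left(-2\right) \left(-53 + 18 \left(-2\right)\right) = 5 \cdot \frac{1}{18} \left(-2\right) \left(-53 - 36\right) = 5 \cdot \frac{1}{18} \left(-2\right) \left(-89\right) = 5 \cdot \frac{89}{9} = \frac{445}{9} \approx 49.444$)
$h H + N = \left(-45\right) \left(-122\right) + \frac{445}{9} = 5490 + \frac{445}{9} = \frac{49855}{9}$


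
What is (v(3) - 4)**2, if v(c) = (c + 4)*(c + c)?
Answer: 1444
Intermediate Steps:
v(c) = 2*c*(4 + c) (v(c) = (4 + c)*(2*c) = 2*c*(4 + c))
(v(3) - 4)**2 = (2*3*(4 + 3) - 4)**2 = (2*3*7 - 4)**2 = (42 - 4)**2 = 38**2 = 1444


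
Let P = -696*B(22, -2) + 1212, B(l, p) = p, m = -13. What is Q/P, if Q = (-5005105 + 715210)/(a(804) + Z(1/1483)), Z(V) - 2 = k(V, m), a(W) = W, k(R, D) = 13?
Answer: -158885/78988 ≈ -2.0115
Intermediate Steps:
Z(V) = 15 (Z(V) = 2 + 13 = 15)
P = 2604 (P = -696*(-2) + 1212 = 1392 + 1212 = 2604)
Q = -476655/91 (Q = (-5005105 + 715210)/(804 + 15) = -4289895/819 = -4289895*1/819 = -476655/91 ≈ -5238.0)
Q/P = -476655/91/2604 = -476655/91*1/2604 = -158885/78988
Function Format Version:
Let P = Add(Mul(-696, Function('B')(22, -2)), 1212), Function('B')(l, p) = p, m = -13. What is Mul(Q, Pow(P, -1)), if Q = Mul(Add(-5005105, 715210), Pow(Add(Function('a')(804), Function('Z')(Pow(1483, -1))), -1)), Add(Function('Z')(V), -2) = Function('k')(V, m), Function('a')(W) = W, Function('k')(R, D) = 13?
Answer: Rational(-158885, 78988) ≈ -2.0115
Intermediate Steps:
Function('Z')(V) = 15 (Function('Z')(V) = Add(2, 13) = 15)
P = 2604 (P = Add(Mul(-696, -2), 1212) = Add(1392, 1212) = 2604)
Q = Rational(-476655, 91) (Q = Mul(Add(-5005105, 715210), Pow(Add(804, 15), -1)) = Mul(-4289895, Pow(819, -1)) = Mul(-4289895, Rational(1, 819)) = Rational(-476655, 91) ≈ -5238.0)
Mul(Q, Pow(P, -1)) = Mul(Rational(-476655, 91), Pow(2604, -1)) = Mul(Rational(-476655, 91), Rational(1, 2604)) = Rational(-158885, 78988)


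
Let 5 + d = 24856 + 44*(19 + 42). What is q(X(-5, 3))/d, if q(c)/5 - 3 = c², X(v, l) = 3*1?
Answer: 12/5507 ≈ 0.0021790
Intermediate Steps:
X(v, l) = 3
d = 27535 (d = -5 + (24856 + 44*(19 + 42)) = -5 + (24856 + 44*61) = -5 + (24856 + 2684) = -5 + 27540 = 27535)
q(c) = 15 + 5*c²
q(X(-5, 3))/d = (15 + 5*3²)/27535 = (15 + 5*9)*(1/27535) = (15 + 45)*(1/27535) = 60*(1/27535) = 12/5507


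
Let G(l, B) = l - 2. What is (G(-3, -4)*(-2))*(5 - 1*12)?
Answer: -70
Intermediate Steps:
G(l, B) = -2 + l
(G(-3, -4)*(-2))*(5 - 1*12) = ((-2 - 3)*(-2))*(5 - 1*12) = (-5*(-2))*(5 - 12) = 10*(-7) = -70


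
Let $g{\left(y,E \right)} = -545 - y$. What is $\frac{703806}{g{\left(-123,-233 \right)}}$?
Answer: $- \frac{351903}{211} \approx -1667.8$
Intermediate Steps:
$\frac{703806}{g{\left(-123,-233 \right)}} = \frac{703806}{-545 - -123} = \frac{703806}{-545 + 123} = \frac{703806}{-422} = 703806 \left(- \frac{1}{422}\right) = - \frac{351903}{211}$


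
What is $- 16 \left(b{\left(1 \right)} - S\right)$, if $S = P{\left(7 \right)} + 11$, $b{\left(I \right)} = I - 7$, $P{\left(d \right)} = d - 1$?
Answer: $368$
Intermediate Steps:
$P{\left(d \right)} = -1 + d$
$b{\left(I \right)} = -7 + I$
$S = 17$ ($S = \left(-1 + 7\right) + 11 = 6 + 11 = 17$)
$- 16 \left(b{\left(1 \right)} - S\right) = - 16 \left(\left(-7 + 1\right) - 17\right) = - 16 \left(-6 - 17\right) = \left(-16\right) \left(-23\right) = 368$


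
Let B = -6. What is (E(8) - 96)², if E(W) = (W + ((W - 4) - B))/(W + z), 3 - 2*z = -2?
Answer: 435600/49 ≈ 8889.8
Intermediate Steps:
z = 5/2 (z = 3/2 - ½*(-2) = 3/2 + 1 = 5/2 ≈ 2.5000)
E(W) = (2 + 2*W)/(5/2 + W) (E(W) = (W + ((W - 4) - 1*(-6)))/(W + 5/2) = (W + ((-4 + W) + 6))/(5/2 + W) = (W + (2 + W))/(5/2 + W) = (2 + 2*W)/(5/2 + W))
(E(8) - 96)² = (4*(1 + 8)/(5 + 2*8) - 96)² = (4*9/(5 + 16) - 96)² = (4*9/21 - 96)² = (4*(1/21)*9 - 96)² = (12/7 - 96)² = (-660/7)² = 435600/49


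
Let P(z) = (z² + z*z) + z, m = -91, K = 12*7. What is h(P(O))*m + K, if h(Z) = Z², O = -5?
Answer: -184191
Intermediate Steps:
K = 84
P(z) = z + 2*z² (P(z) = (z² + z²) + z = 2*z² + z = z + 2*z²)
h(P(O))*m + K = (-5*(1 + 2*(-5)))²*(-91) + 84 = (-5*(1 - 10))²*(-91) + 84 = (-5*(-9))²*(-91) + 84 = 45²*(-91) + 84 = 2025*(-91) + 84 = -184275 + 84 = -184191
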